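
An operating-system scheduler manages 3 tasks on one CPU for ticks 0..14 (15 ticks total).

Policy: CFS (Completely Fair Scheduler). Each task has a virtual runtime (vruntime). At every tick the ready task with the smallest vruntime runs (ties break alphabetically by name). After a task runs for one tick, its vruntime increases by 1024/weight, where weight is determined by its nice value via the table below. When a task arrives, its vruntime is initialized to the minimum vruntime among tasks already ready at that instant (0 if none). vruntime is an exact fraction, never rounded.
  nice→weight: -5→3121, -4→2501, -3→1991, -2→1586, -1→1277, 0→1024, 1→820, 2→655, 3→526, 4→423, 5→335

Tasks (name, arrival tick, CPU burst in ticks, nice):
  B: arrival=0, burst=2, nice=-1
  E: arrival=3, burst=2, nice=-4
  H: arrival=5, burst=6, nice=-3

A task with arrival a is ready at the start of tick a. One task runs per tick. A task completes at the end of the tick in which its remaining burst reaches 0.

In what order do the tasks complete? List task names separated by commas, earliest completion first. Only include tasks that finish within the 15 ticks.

t=0: vr[B=0] → run B
t=1: vr[B=1024/1277] → run B
t=2: (idle)
t=3: vr[E=0] → run E
t=4: vr[E=1024/2501] → run E
t=5: vr[H=0] → run H
t=6: vr[H=1024/1991] → run H
t=7: vr[H=2048/1991] → run H
t=8: vr[H=3072/1991] → run H
t=9: vr[H=4096/1991] → run H
t=10: vr[H=5120/1991] → run H
t=11: (idle)
t=12: (idle)
t=13: (idle)
t=14: (idle)

completion order = B, E, H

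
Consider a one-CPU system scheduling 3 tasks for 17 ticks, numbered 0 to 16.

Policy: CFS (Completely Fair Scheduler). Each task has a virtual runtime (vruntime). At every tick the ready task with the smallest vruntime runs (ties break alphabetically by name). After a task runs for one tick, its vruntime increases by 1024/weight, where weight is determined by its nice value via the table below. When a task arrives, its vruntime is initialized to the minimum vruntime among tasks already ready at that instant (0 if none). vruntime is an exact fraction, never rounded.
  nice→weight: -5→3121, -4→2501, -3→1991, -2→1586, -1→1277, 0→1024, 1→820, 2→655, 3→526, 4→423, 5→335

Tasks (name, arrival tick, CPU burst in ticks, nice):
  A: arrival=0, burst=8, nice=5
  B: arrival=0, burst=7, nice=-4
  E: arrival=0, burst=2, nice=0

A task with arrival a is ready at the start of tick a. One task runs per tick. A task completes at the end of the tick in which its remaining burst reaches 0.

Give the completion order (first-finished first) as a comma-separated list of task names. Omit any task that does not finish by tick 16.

completion order = E, B, A

t=0: vr[A=0 B=0 E=0] → run A
t=1: vr[A=1024/335 B=0 E=0] → run B
t=2: vr[A=1024/335 B=1024/2501 E=0] → run E
t=3: vr[A=1024/335 B=1024/2501 E=1] → run B
t=4: vr[A=1024/335 B=2048/2501 E=1] → run B
t=5: vr[A=1024/335 B=3072/2501 E=1] → run E
t=6: vr[A=1024/335 B=3072/2501] → run B
t=7: vr[A=1024/335 B=4096/2501] → run B
t=8: vr[A=1024/335 B=5120/2501] → run B
t=9: vr[A=1024/335 B=6144/2501] → run B
t=10: vr[A=1024/335] → run A
t=11: vr[A=2048/335] → run A
t=12: vr[A=3072/335] → run A
t=13: vr[A=4096/335] → run A
t=14: vr[A=1024/67] → run A
t=15: vr[A=6144/335] → run A
t=16: vr[A=7168/335] → run A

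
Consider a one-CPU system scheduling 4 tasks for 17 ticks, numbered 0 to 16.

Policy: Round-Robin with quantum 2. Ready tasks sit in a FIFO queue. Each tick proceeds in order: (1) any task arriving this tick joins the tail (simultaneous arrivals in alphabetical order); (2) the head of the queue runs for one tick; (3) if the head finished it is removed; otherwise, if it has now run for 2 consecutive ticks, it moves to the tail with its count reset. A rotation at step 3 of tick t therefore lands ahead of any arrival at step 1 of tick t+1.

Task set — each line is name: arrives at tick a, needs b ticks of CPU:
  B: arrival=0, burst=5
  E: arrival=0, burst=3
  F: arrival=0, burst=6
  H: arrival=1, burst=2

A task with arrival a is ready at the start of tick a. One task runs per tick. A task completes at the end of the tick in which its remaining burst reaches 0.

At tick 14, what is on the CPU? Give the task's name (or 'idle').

t=0: queue=[B,E,F] q_used=0 → run B
t=1: queue=[B,E,F,H] q_used=1 → run B
t=2: queue=[E,F,H,B] q_used=0 → run E
t=3: queue=[E,F,H,B] q_used=1 → run E
t=4: queue=[F,H,B,E] q_used=0 → run F
t=5: queue=[F,H,B,E] q_used=1 → run F
t=6: queue=[H,B,E,F] q_used=0 → run H
t=7: queue=[H,B,E,F] q_used=1 → run H
t=8: queue=[B,E,F] q_used=0 → run B
t=9: queue=[B,E,F] q_used=1 → run B
t=10: queue=[E,F,B] q_used=0 → run E
t=11: queue=[F,B] q_used=0 → run F
t=12: queue=[F,B] q_used=1 → run F
t=13: queue=[B,F] q_used=0 → run B
t=14: queue=[F] q_used=0 → run F
t=15: queue=[F] q_used=1 → run F
t=16: (idle)

running at tick 14 = F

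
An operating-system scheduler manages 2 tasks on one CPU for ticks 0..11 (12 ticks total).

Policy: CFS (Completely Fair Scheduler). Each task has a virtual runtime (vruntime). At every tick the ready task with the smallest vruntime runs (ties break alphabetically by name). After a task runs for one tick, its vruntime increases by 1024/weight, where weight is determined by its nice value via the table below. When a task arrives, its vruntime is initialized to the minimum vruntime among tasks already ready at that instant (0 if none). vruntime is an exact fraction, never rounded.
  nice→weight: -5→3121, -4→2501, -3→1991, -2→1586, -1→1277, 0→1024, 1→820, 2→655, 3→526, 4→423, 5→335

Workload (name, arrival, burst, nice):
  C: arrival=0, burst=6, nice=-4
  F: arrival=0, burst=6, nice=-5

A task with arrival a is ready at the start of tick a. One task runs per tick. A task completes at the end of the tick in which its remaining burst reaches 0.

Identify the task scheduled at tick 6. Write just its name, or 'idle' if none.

running at tick 6 = F

t=0: vr[C=0 F=0] → run C
t=1: vr[C=1024/2501 F=0] → run F
t=2: vr[C=1024/2501 F=1024/3121] → run F
t=3: vr[C=1024/2501 F=2048/3121] → run C
t=4: vr[C=2048/2501 F=2048/3121] → run F
t=5: vr[C=2048/2501 F=3072/3121] → run C
t=6: vr[C=3072/2501 F=3072/3121] → run F
t=7: vr[C=3072/2501 F=4096/3121] → run C
t=8: vr[C=4096/2501 F=4096/3121] → run F
t=9: vr[C=4096/2501 F=5120/3121] → run C
t=10: vr[C=5120/2501 F=5120/3121] → run F
t=11: vr[C=5120/2501] → run C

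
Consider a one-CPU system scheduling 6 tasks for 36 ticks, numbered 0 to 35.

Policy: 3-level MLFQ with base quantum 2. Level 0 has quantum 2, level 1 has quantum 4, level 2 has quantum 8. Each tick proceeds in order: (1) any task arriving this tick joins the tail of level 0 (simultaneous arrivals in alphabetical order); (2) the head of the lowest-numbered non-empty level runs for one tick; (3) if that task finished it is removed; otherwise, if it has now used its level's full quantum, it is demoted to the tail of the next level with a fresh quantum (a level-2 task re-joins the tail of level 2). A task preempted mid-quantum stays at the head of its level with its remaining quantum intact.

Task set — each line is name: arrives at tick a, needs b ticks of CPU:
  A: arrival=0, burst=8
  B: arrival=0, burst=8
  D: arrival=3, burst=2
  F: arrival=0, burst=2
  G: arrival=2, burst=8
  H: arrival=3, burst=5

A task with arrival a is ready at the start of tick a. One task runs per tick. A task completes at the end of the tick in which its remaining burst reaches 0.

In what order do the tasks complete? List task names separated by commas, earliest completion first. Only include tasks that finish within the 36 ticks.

t=0: L0/L1/L2 = ABF/-/- → run A
t=1: L0/L1/L2 = ABF/-/- → run A
t=2: L0/L1/L2 = BFG/A/- → run B
t=3: L0/L1/L2 = BFGDH/A/- → run B
t=4: L0/L1/L2 = FGDH/AB/- → run F
t=5: L0/L1/L2 = FGDH/AB/- → run F
t=6: L0/L1/L2 = GDH/AB/- → run G
t=7: L0/L1/L2 = GDH/AB/- → run G
t=8: L0/L1/L2 = DH/ABG/- → run D
t=9: L0/L1/L2 = DH/ABG/- → run D
t=10: L0/L1/L2 = H/ABG/- → run H
t=11: L0/L1/L2 = H/ABG/- → run H
t=12: L0/L1/L2 = -/ABGH/- → run A
t=13: L0/L1/L2 = -/ABGH/- → run A
t=14: L0/L1/L2 = -/ABGH/- → run A
t=15: L0/L1/L2 = -/ABGH/- → run A
t=16: L0/L1/L2 = -/BGH/A → run B
t=17: L0/L1/L2 = -/BGH/A → run B
t=18: L0/L1/L2 = -/BGH/A → run B
t=19: L0/L1/L2 = -/BGH/A → run B
t=20: L0/L1/L2 = -/GH/AB → run G
t=21: L0/L1/L2 = -/GH/AB → run G
t=22: L0/L1/L2 = -/GH/AB → run G
t=23: L0/L1/L2 = -/GH/AB → run G
t=24: L0/L1/L2 = -/H/ABG → run H
t=25: L0/L1/L2 = -/H/ABG → run H
t=26: L0/L1/L2 = -/H/ABG → run H
t=27: L0/L1/L2 = -/-/ABG → run A
t=28: L0/L1/L2 = -/-/ABG → run A
t=29: L0/L1/L2 = -/-/BG → run B
t=30: L0/L1/L2 = -/-/BG → run B
t=31: L0/L1/L2 = -/-/G → run G
t=32: L0/L1/L2 = -/-/G → run G
t=33: (idle)
t=34: (idle)
t=35: (idle)

completion order = F, D, H, A, B, G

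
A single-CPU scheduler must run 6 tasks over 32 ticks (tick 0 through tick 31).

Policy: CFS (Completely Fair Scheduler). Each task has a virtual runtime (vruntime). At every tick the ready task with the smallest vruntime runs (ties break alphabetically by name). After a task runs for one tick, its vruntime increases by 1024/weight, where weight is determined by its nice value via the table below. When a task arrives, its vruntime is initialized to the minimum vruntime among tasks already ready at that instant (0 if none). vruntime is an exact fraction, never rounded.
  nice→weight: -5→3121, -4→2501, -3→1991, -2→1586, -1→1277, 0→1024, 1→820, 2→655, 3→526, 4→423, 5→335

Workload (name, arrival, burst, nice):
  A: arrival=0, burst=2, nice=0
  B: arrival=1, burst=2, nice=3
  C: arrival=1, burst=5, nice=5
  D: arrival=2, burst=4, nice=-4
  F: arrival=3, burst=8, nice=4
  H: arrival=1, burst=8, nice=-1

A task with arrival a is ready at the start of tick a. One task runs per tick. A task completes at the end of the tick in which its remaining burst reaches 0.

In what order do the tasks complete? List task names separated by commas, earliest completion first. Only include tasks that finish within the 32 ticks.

t=0: vr[A=0] → run A
t=1: vr[A=1 B=1 C=1 H=1] → run A
t=2: vr[B=1 C=1 D=1 H=1] → run B
t=3: vr[B=775/263 C=1 D=1 F=1 H=1] → run C
t=4: vr[B=775/263 C=1359/335 D=1 F=1 H=1] → run D
t=5: vr[B=775/263 C=1359/335 D=3525/2501 F=1 H=1] → run F
t=6: vr[B=775/263 C=1359/335 D=3525/2501 F=1447/423 H=1] → run H
t=7: vr[B=775/263 C=1359/335 D=3525/2501 F=1447/423 H=2301/1277] → run D
t=8: vr[B=775/263 C=1359/335 D=4549/2501 F=1447/423 H=2301/1277] → run H
t=9: vr[B=775/263 C=1359/335 D=4549/2501 F=1447/423 H=3325/1277] → run D
t=10: vr[B=775/263 C=1359/335 D=5573/2501 F=1447/423 H=3325/1277] → run D
t=11: vr[B=775/263 C=1359/335 F=1447/423 H=3325/1277] → run H
t=12: vr[B=775/263 C=1359/335 F=1447/423 H=4349/1277] → run B
t=13: vr[C=1359/335 F=1447/423 H=4349/1277] → run H
t=14: vr[C=1359/335 F=1447/423 H=5373/1277] → run F
t=15: vr[C=1359/335 F=2471/423 H=5373/1277] → run C
t=16: vr[C=2383/335 F=2471/423 H=5373/1277] → run H
t=17: vr[C=2383/335 F=2471/423 H=6397/1277] → run H
t=18: vr[C=2383/335 F=2471/423 H=7421/1277] → run H
t=19: vr[C=2383/335 F=2471/423 H=8445/1277] → run F
t=20: vr[C=2383/335 F=1165/141 H=8445/1277] → run H
t=21: vr[C=2383/335 F=1165/141] → run C
t=22: vr[C=3407/335 F=1165/141] → run F
t=23: vr[C=3407/335 F=4519/423] → run C
t=24: vr[C=4431/335 F=4519/423] → run F
t=25: vr[C=4431/335 F=5543/423] → run F
t=26: vr[C=4431/335 F=2189/141] → run C
t=27: vr[F=2189/141] → run F
t=28: vr[F=7591/423] → run F
t=29: (idle)
t=30: (idle)
t=31: (idle)

completion order = A, D, B, H, C, F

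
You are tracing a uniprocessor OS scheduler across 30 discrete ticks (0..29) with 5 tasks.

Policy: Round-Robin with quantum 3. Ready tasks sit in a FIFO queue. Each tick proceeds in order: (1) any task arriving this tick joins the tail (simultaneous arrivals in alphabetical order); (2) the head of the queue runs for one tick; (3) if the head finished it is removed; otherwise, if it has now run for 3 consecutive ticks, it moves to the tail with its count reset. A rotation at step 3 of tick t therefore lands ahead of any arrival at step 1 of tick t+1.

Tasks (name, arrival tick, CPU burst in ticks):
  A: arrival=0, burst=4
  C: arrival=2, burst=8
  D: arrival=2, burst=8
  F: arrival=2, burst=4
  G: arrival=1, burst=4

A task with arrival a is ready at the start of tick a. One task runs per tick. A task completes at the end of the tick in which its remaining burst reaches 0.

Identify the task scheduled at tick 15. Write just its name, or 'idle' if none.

running at tick 15 = A

t=0: queue=[A] q_used=0 → run A
t=1: queue=[A,G] q_used=1 → run A
t=2: queue=[A,G,C,D,F] q_used=2 → run A
t=3: queue=[G,C,D,F,A] q_used=0 → run G
t=4: queue=[G,C,D,F,A] q_used=1 → run G
t=5: queue=[G,C,D,F,A] q_used=2 → run G
t=6: queue=[C,D,F,A,G] q_used=0 → run C
t=7: queue=[C,D,F,A,G] q_used=1 → run C
t=8: queue=[C,D,F,A,G] q_used=2 → run C
t=9: queue=[D,F,A,G,C] q_used=0 → run D
t=10: queue=[D,F,A,G,C] q_used=1 → run D
t=11: queue=[D,F,A,G,C] q_used=2 → run D
t=12: queue=[F,A,G,C,D] q_used=0 → run F
t=13: queue=[F,A,G,C,D] q_used=1 → run F
t=14: queue=[F,A,G,C,D] q_used=2 → run F
t=15: queue=[A,G,C,D,F] q_used=0 → run A
t=16: queue=[G,C,D,F] q_used=0 → run G
t=17: queue=[C,D,F] q_used=0 → run C
t=18: queue=[C,D,F] q_used=1 → run C
t=19: queue=[C,D,F] q_used=2 → run C
t=20: queue=[D,F,C] q_used=0 → run D
t=21: queue=[D,F,C] q_used=1 → run D
t=22: queue=[D,F,C] q_used=2 → run D
t=23: queue=[F,C,D] q_used=0 → run F
t=24: queue=[C,D] q_used=0 → run C
t=25: queue=[C,D] q_used=1 → run C
t=26: queue=[D] q_used=0 → run D
t=27: queue=[D] q_used=1 → run D
t=28: (idle)
t=29: (idle)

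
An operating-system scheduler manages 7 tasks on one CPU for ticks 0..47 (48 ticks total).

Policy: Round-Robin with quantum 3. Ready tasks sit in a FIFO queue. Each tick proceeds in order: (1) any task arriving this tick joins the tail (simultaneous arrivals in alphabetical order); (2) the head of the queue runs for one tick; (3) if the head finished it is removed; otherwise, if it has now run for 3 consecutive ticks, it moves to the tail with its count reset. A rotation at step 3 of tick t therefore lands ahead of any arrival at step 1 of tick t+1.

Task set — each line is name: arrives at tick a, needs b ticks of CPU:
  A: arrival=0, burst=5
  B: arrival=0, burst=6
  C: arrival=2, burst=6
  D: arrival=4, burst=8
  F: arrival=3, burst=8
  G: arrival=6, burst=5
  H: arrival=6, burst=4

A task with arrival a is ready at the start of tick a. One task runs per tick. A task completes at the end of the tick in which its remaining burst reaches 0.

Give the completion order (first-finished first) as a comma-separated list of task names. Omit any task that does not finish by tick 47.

completion order = A, B, C, G, H, F, D

t=0: queue=[A,B] q_used=0 → run A
t=1: queue=[A,B] q_used=1 → run A
t=2: queue=[A,B,C] q_used=2 → run A
t=3: queue=[B,C,A,F] q_used=0 → run B
t=4: queue=[B,C,A,F,D] q_used=1 → run B
t=5: queue=[B,C,A,F,D] q_used=2 → run B
t=6: queue=[C,A,F,D,B,G,H] q_used=0 → run C
t=7: queue=[C,A,F,D,B,G,H] q_used=1 → run C
t=8: queue=[C,A,F,D,B,G,H] q_used=2 → run C
t=9: queue=[A,F,D,B,G,H,C] q_used=0 → run A
t=10: queue=[A,F,D,B,G,H,C] q_used=1 → run A
t=11: queue=[F,D,B,G,H,C] q_used=0 → run F
t=12: queue=[F,D,B,G,H,C] q_used=1 → run F
t=13: queue=[F,D,B,G,H,C] q_used=2 → run F
t=14: queue=[D,B,G,H,C,F] q_used=0 → run D
t=15: queue=[D,B,G,H,C,F] q_used=1 → run D
t=16: queue=[D,B,G,H,C,F] q_used=2 → run D
t=17: queue=[B,G,H,C,F,D] q_used=0 → run B
t=18: queue=[B,G,H,C,F,D] q_used=1 → run B
t=19: queue=[B,G,H,C,F,D] q_used=2 → run B
t=20: queue=[G,H,C,F,D] q_used=0 → run G
t=21: queue=[G,H,C,F,D] q_used=1 → run G
t=22: queue=[G,H,C,F,D] q_used=2 → run G
t=23: queue=[H,C,F,D,G] q_used=0 → run H
t=24: queue=[H,C,F,D,G] q_used=1 → run H
t=25: queue=[H,C,F,D,G] q_used=2 → run H
t=26: queue=[C,F,D,G,H] q_used=0 → run C
t=27: queue=[C,F,D,G,H] q_used=1 → run C
t=28: queue=[C,F,D,G,H] q_used=2 → run C
t=29: queue=[F,D,G,H] q_used=0 → run F
t=30: queue=[F,D,G,H] q_used=1 → run F
t=31: queue=[F,D,G,H] q_used=2 → run F
t=32: queue=[D,G,H,F] q_used=0 → run D
t=33: queue=[D,G,H,F] q_used=1 → run D
t=34: queue=[D,G,H,F] q_used=2 → run D
t=35: queue=[G,H,F,D] q_used=0 → run G
t=36: queue=[G,H,F,D] q_used=1 → run G
t=37: queue=[H,F,D] q_used=0 → run H
t=38: queue=[F,D] q_used=0 → run F
t=39: queue=[F,D] q_used=1 → run F
t=40: queue=[D] q_used=0 → run D
t=41: queue=[D] q_used=1 → run D
t=42: (idle)
t=43: (idle)
t=44: (idle)
t=45: (idle)
t=46: (idle)
t=47: (idle)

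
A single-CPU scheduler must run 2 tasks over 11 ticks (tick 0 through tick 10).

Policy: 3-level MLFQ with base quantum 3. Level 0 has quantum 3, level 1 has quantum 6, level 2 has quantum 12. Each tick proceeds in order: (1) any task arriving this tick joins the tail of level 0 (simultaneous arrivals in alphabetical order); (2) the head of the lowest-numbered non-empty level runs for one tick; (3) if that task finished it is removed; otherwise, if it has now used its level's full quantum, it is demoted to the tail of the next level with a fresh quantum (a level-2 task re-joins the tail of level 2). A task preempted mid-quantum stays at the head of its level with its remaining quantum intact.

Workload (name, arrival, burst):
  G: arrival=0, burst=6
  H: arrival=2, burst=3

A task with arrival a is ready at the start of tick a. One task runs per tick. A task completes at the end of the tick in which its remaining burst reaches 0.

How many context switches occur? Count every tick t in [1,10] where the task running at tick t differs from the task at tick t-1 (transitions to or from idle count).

t=0: L0/L1/L2 = G/-/- → run G
t=1: L0/L1/L2 = G/-/- → run G
t=2: L0/L1/L2 = GH/-/- → run G
t=3: L0/L1/L2 = H/G/- → run H
t=4: L0/L1/L2 = H/G/- → run H
t=5: L0/L1/L2 = H/G/- → run H
t=6: L0/L1/L2 = -/G/- → run G
t=7: L0/L1/L2 = -/G/- → run G
t=8: L0/L1/L2 = -/G/- → run G
t=9: (idle)
t=10: (idle)

context switches = 3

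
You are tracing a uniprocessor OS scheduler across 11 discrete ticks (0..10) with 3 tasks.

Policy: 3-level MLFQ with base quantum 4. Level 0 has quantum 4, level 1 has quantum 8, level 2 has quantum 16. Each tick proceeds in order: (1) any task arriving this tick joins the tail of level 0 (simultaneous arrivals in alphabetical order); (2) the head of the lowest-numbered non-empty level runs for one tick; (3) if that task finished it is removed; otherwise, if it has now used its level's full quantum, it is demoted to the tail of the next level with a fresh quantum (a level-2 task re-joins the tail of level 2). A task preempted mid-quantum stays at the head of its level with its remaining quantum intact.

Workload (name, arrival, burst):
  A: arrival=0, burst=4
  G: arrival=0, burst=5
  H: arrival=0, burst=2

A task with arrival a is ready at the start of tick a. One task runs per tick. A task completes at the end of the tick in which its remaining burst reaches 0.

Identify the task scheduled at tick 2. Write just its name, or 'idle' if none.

running at tick 2 = A

t=0: L0/L1/L2 = AGH/-/- → run A
t=1: L0/L1/L2 = AGH/-/- → run A
t=2: L0/L1/L2 = AGH/-/- → run A
t=3: L0/L1/L2 = AGH/-/- → run A
t=4: L0/L1/L2 = GH/-/- → run G
t=5: L0/L1/L2 = GH/-/- → run G
t=6: L0/L1/L2 = GH/-/- → run G
t=7: L0/L1/L2 = GH/-/- → run G
t=8: L0/L1/L2 = H/G/- → run H
t=9: L0/L1/L2 = H/G/- → run H
t=10: L0/L1/L2 = -/G/- → run G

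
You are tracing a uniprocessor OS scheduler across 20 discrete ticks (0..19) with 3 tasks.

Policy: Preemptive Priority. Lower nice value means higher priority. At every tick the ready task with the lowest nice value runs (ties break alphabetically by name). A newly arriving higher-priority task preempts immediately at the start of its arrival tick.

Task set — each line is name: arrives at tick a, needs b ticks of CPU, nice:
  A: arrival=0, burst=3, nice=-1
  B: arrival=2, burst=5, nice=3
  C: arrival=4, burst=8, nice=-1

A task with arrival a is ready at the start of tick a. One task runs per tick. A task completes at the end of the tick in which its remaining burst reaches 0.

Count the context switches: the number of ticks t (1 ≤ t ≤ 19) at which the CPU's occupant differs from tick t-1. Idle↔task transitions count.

context switches = 4

t=0: ready={A} → run A
t=1: ready={A} → run A
t=2: ready={A,B} → run A
t=3: ready={B} → run B
t=4: ready={B,C} → run C
t=5: ready={B,C} → run C
t=6: ready={B,C} → run C
t=7: ready={B,C} → run C
t=8: ready={B,C} → run C
t=9: ready={B,C} → run C
t=10: ready={B,C} → run C
t=11: ready={B,C} → run C
t=12: ready={B} → run B
t=13: ready={B} → run B
t=14: ready={B} → run B
t=15: ready={B} → run B
t=16: (idle)
t=17: (idle)
t=18: (idle)
t=19: (idle)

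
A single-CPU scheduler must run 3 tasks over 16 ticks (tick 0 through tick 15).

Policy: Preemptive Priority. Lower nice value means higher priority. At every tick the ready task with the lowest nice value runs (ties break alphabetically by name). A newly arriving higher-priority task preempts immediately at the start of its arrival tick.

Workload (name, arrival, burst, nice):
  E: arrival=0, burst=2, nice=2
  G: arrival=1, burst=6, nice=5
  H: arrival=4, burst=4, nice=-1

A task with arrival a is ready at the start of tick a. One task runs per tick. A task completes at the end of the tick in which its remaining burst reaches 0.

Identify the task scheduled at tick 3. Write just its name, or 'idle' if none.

t=0: ready={E} → run E
t=1: ready={E,G} → run E
t=2: ready={G} → run G
t=3: ready={G} → run G
t=4: ready={G,H} → run H
t=5: ready={G,H} → run H
t=6: ready={G,H} → run H
t=7: ready={G,H} → run H
t=8: ready={G} → run G
t=9: ready={G} → run G
t=10: ready={G} → run G
t=11: ready={G} → run G
t=12: (idle)
t=13: (idle)
t=14: (idle)
t=15: (idle)

running at tick 3 = G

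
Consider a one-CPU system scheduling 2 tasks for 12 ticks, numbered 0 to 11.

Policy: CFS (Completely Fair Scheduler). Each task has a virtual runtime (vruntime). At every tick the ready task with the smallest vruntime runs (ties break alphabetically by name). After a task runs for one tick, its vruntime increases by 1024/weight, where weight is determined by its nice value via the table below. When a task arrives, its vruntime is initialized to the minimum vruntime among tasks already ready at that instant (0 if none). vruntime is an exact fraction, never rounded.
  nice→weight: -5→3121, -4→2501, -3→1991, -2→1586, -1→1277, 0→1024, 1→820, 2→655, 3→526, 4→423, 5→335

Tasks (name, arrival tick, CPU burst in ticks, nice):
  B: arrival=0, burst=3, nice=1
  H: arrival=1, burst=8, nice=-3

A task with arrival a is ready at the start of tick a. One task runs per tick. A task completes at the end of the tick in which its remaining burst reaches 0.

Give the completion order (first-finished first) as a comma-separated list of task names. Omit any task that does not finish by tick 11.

t=0: vr[B=0] → run B
t=1: vr[B=256/205 H=256/205] → run B
t=2: vr[B=512/205 H=256/205] → run H
t=3: vr[B=512/205 H=719616/408155] → run H
t=4: vr[B=512/205 H=929536/408155] → run H
t=5: vr[B=512/205 H=1139456/408155] → run B
t=6: vr[H=1139456/408155] → run H
t=7: vr[H=1349376/408155] → run H
t=8: vr[H=1559296/408155] → run H
t=9: vr[H=1769216/408155] → run H
t=10: vr[H=1979136/408155] → run H
t=11: (idle)

completion order = B, H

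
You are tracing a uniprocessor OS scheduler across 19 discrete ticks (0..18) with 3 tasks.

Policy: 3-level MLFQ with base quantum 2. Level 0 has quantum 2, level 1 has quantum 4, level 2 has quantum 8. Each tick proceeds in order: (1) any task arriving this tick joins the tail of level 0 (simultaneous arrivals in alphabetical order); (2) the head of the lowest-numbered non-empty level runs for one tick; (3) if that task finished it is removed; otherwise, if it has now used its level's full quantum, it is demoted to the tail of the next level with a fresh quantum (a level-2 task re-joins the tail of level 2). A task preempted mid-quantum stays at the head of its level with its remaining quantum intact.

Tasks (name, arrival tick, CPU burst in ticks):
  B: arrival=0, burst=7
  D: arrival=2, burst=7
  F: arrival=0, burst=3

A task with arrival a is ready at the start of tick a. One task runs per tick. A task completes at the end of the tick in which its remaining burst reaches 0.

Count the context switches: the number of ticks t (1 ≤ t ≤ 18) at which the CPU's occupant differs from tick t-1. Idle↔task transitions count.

t=0: L0/L1/L2 = BF/-/- → run B
t=1: L0/L1/L2 = BF/-/- → run B
t=2: L0/L1/L2 = FD/B/- → run F
t=3: L0/L1/L2 = FD/B/- → run F
t=4: L0/L1/L2 = D/BF/- → run D
t=5: L0/L1/L2 = D/BF/- → run D
t=6: L0/L1/L2 = -/BFD/- → run B
t=7: L0/L1/L2 = -/BFD/- → run B
t=8: L0/L1/L2 = -/BFD/- → run B
t=9: L0/L1/L2 = -/BFD/- → run B
t=10: L0/L1/L2 = -/FD/B → run F
t=11: L0/L1/L2 = -/D/B → run D
t=12: L0/L1/L2 = -/D/B → run D
t=13: L0/L1/L2 = -/D/B → run D
t=14: L0/L1/L2 = -/D/B → run D
t=15: L0/L1/L2 = -/-/BD → run B
t=16: L0/L1/L2 = -/-/D → run D
t=17: (idle)
t=18: (idle)

context switches = 8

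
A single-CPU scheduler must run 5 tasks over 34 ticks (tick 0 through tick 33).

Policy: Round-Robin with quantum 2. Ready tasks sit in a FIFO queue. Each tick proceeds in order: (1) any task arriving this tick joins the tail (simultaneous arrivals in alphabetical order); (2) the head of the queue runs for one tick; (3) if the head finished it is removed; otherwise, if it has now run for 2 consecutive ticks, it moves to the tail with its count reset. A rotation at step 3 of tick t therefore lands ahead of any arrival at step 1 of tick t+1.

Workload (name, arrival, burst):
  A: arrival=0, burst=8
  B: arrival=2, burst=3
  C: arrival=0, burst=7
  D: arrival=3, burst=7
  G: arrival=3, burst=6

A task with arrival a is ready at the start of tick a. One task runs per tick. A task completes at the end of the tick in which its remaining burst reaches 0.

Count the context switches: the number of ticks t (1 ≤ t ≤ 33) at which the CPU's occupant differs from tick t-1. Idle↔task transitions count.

context switches = 17

t=0: queue=[A,C] q_used=0 → run A
t=1: queue=[A,C] q_used=1 → run A
t=2: queue=[C,A,B] q_used=0 → run C
t=3: queue=[C,A,B,D,G] q_used=1 → run C
t=4: queue=[A,B,D,G,C] q_used=0 → run A
t=5: queue=[A,B,D,G,C] q_used=1 → run A
t=6: queue=[B,D,G,C,A] q_used=0 → run B
t=7: queue=[B,D,G,C,A] q_used=1 → run B
t=8: queue=[D,G,C,A,B] q_used=0 → run D
t=9: queue=[D,G,C,A,B] q_used=1 → run D
t=10: queue=[G,C,A,B,D] q_used=0 → run G
t=11: queue=[G,C,A,B,D] q_used=1 → run G
t=12: queue=[C,A,B,D,G] q_used=0 → run C
t=13: queue=[C,A,B,D,G] q_used=1 → run C
t=14: queue=[A,B,D,G,C] q_used=0 → run A
t=15: queue=[A,B,D,G,C] q_used=1 → run A
t=16: queue=[B,D,G,C,A] q_used=0 → run B
t=17: queue=[D,G,C,A] q_used=0 → run D
t=18: queue=[D,G,C,A] q_used=1 → run D
t=19: queue=[G,C,A,D] q_used=0 → run G
t=20: queue=[G,C,A,D] q_used=1 → run G
t=21: queue=[C,A,D,G] q_used=0 → run C
t=22: queue=[C,A,D,G] q_used=1 → run C
t=23: queue=[A,D,G,C] q_used=0 → run A
t=24: queue=[A,D,G,C] q_used=1 → run A
t=25: queue=[D,G,C] q_used=0 → run D
t=26: queue=[D,G,C] q_used=1 → run D
t=27: queue=[G,C,D] q_used=0 → run G
t=28: queue=[G,C,D] q_used=1 → run G
t=29: queue=[C,D] q_used=0 → run C
t=30: queue=[D] q_used=0 → run D
t=31: (idle)
t=32: (idle)
t=33: (idle)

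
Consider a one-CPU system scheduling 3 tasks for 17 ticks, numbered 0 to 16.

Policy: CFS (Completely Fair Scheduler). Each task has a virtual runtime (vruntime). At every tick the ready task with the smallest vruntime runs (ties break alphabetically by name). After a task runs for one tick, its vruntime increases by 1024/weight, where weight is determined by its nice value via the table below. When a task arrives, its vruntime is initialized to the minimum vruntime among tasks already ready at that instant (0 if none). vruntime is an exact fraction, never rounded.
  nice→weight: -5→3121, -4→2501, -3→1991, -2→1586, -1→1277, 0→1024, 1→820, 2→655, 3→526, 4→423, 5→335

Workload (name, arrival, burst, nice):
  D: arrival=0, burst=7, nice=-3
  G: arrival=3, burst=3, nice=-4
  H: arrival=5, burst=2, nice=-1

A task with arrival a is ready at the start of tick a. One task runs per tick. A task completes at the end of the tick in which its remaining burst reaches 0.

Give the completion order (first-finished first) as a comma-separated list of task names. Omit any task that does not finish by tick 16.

completion order = G, H, D

t=0: vr[D=0] → run D
t=1: vr[D=1024/1991] → run D
t=2: vr[D=2048/1991] → run D
t=3: vr[D=3072/1991 G=3072/1991] → run D
t=4: vr[D=4096/1991 G=3072/1991] → run G
t=5: vr[D=4096/1991 G=9721856/4979491 H=9721856/4979491] → run G
t=6: vr[D=4096/1991 G=11760640/4979491 H=9721856/4979491] → run H
t=7: vr[D=4096/1991 G=11760640/4979491 H=17513808896/6358810007] → run D
t=8: vr[D=5120/1991 G=11760640/4979491 H=17513808896/6358810007] → run G
t=9: vr[D=5120/1991 H=17513808896/6358810007] → run D
t=10: vr[D=6144/1991 H=17513808896/6358810007] → run H
t=11: vr[D=6144/1991] → run D
t=12: (idle)
t=13: (idle)
t=14: (idle)
t=15: (idle)
t=16: (idle)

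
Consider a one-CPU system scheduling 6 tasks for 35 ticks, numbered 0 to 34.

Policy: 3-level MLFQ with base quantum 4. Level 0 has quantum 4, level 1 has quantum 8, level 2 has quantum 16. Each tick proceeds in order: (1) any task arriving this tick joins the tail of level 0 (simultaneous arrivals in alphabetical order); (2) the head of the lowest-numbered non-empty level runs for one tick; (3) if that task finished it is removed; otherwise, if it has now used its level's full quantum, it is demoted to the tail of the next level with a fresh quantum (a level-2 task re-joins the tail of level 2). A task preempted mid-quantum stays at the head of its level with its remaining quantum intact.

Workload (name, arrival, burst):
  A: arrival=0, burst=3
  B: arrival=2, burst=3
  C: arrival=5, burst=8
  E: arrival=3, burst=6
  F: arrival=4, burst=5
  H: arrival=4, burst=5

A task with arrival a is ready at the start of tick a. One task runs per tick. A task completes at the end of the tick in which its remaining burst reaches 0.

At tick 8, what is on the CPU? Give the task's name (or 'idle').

t=0: L0/L1/L2 = A/-/- → run A
t=1: L0/L1/L2 = A/-/- → run A
t=2: L0/L1/L2 = AB/-/- → run A
t=3: L0/L1/L2 = BE/-/- → run B
t=4: L0/L1/L2 = BEFH/-/- → run B
t=5: L0/L1/L2 = BEFHC/-/- → run B
t=6: L0/L1/L2 = EFHC/-/- → run E
t=7: L0/L1/L2 = EFHC/-/- → run E
t=8: L0/L1/L2 = EFHC/-/- → run E
t=9: L0/L1/L2 = EFHC/-/- → run E
t=10: L0/L1/L2 = FHC/E/- → run F
t=11: L0/L1/L2 = FHC/E/- → run F
t=12: L0/L1/L2 = FHC/E/- → run F
t=13: L0/L1/L2 = FHC/E/- → run F
t=14: L0/L1/L2 = HC/EF/- → run H
t=15: L0/L1/L2 = HC/EF/- → run H
t=16: L0/L1/L2 = HC/EF/- → run H
t=17: L0/L1/L2 = HC/EF/- → run H
t=18: L0/L1/L2 = C/EFH/- → run C
t=19: L0/L1/L2 = C/EFH/- → run C
t=20: L0/L1/L2 = C/EFH/- → run C
t=21: L0/L1/L2 = C/EFH/- → run C
t=22: L0/L1/L2 = -/EFHC/- → run E
t=23: L0/L1/L2 = -/EFHC/- → run E
t=24: L0/L1/L2 = -/FHC/- → run F
t=25: L0/L1/L2 = -/HC/- → run H
t=26: L0/L1/L2 = -/C/- → run C
t=27: L0/L1/L2 = -/C/- → run C
t=28: L0/L1/L2 = -/C/- → run C
t=29: L0/L1/L2 = -/C/- → run C
t=30: (idle)
t=31: (idle)
t=32: (idle)
t=33: (idle)
t=34: (idle)

running at tick 8 = E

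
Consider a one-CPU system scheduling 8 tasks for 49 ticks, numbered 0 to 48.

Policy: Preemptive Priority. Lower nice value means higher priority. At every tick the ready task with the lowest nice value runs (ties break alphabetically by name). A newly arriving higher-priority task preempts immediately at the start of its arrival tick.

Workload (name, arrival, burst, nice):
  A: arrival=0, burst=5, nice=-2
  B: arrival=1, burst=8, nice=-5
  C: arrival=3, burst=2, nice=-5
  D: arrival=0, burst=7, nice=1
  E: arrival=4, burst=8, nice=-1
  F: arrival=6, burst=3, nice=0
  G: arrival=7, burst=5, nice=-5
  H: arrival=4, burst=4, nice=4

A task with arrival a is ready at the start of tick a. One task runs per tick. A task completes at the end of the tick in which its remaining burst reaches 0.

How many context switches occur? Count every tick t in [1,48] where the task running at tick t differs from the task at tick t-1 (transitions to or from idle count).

t=0: ready={A,D} → run A
t=1: ready={A,B,D} → run B
t=2: ready={A,B,D} → run B
t=3: ready={A,B,C,D} → run B
t=4: ready={A,B,C,D,E,H} → run B
t=5: ready={A,B,C,D,E,H} → run B
t=6: ready={A,B,C,D,E,F,H} → run B
t=7: ready={A,B,C,D,E,F,G,H} → run B
t=8: ready={A,B,C,D,E,F,G,H} → run B
t=9: ready={A,C,D,E,F,G,H} → run C
t=10: ready={A,C,D,E,F,G,H} → run C
t=11: ready={A,D,E,F,G,H} → run G
t=12: ready={A,D,E,F,G,H} → run G
t=13: ready={A,D,E,F,G,H} → run G
t=14: ready={A,D,E,F,G,H} → run G
t=15: ready={A,D,E,F,G,H} → run G
t=16: ready={A,D,E,F,H} → run A
t=17: ready={A,D,E,F,H} → run A
t=18: ready={A,D,E,F,H} → run A
t=19: ready={A,D,E,F,H} → run A
t=20: ready={D,E,F,H} → run E
t=21: ready={D,E,F,H} → run E
t=22: ready={D,E,F,H} → run E
t=23: ready={D,E,F,H} → run E
t=24: ready={D,E,F,H} → run E
t=25: ready={D,E,F,H} → run E
t=26: ready={D,E,F,H} → run E
t=27: ready={D,E,F,H} → run E
t=28: ready={D,F,H} → run F
t=29: ready={D,F,H} → run F
t=30: ready={D,F,H} → run F
t=31: ready={D,H} → run D
t=32: ready={D,H} → run D
t=33: ready={D,H} → run D
t=34: ready={D,H} → run D
t=35: ready={D,H} → run D
t=36: ready={D,H} → run D
t=37: ready={D,H} → run D
t=38: ready={H} → run H
t=39: ready={H} → run H
t=40: ready={H} → run H
t=41: ready={H} → run H
t=42: (idle)
t=43: (idle)
t=44: (idle)
t=45: (idle)
t=46: (idle)
t=47: (idle)
t=48: (idle)

context switches = 9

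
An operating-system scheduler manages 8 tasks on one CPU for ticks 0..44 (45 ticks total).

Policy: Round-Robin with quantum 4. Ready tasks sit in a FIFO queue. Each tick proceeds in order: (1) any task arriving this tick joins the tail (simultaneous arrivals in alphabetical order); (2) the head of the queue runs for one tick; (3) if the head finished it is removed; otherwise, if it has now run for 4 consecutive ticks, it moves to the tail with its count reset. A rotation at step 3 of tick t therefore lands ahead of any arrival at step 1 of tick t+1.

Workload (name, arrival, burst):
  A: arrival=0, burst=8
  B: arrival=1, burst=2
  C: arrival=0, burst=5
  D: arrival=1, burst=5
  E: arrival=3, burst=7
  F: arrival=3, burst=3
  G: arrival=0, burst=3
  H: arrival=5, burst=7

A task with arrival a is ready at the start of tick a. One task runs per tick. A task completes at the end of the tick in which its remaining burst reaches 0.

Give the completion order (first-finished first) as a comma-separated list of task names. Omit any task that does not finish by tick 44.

t=0: queue=[A,C,G] q_used=0 → run A
t=1: queue=[A,C,G,B,D] q_used=1 → run A
t=2: queue=[A,C,G,B,D] q_used=2 → run A
t=3: queue=[A,C,G,B,D,E,F] q_used=3 → run A
t=4: queue=[C,G,B,D,E,F,A] q_used=0 → run C
t=5: queue=[C,G,B,D,E,F,A,H] q_used=1 → run C
t=6: queue=[C,G,B,D,E,F,A,H] q_used=2 → run C
t=7: queue=[C,G,B,D,E,F,A,H] q_used=3 → run C
t=8: queue=[G,B,D,E,F,A,H,C] q_used=0 → run G
t=9: queue=[G,B,D,E,F,A,H,C] q_used=1 → run G
t=10: queue=[G,B,D,E,F,A,H,C] q_used=2 → run G
t=11: queue=[B,D,E,F,A,H,C] q_used=0 → run B
t=12: queue=[B,D,E,F,A,H,C] q_used=1 → run B
t=13: queue=[D,E,F,A,H,C] q_used=0 → run D
t=14: queue=[D,E,F,A,H,C] q_used=1 → run D
t=15: queue=[D,E,F,A,H,C] q_used=2 → run D
t=16: queue=[D,E,F,A,H,C] q_used=3 → run D
t=17: queue=[E,F,A,H,C,D] q_used=0 → run E
t=18: queue=[E,F,A,H,C,D] q_used=1 → run E
t=19: queue=[E,F,A,H,C,D] q_used=2 → run E
t=20: queue=[E,F,A,H,C,D] q_used=3 → run E
t=21: queue=[F,A,H,C,D,E] q_used=0 → run F
t=22: queue=[F,A,H,C,D,E] q_used=1 → run F
t=23: queue=[F,A,H,C,D,E] q_used=2 → run F
t=24: queue=[A,H,C,D,E] q_used=0 → run A
t=25: queue=[A,H,C,D,E] q_used=1 → run A
t=26: queue=[A,H,C,D,E] q_used=2 → run A
t=27: queue=[A,H,C,D,E] q_used=3 → run A
t=28: queue=[H,C,D,E] q_used=0 → run H
t=29: queue=[H,C,D,E] q_used=1 → run H
t=30: queue=[H,C,D,E] q_used=2 → run H
t=31: queue=[H,C,D,E] q_used=3 → run H
t=32: queue=[C,D,E,H] q_used=0 → run C
t=33: queue=[D,E,H] q_used=0 → run D
t=34: queue=[E,H] q_used=0 → run E
t=35: queue=[E,H] q_used=1 → run E
t=36: queue=[E,H] q_used=2 → run E
t=37: queue=[H] q_used=0 → run H
t=38: queue=[H] q_used=1 → run H
t=39: queue=[H] q_used=2 → run H
t=40: (idle)
t=41: (idle)
t=42: (idle)
t=43: (idle)
t=44: (idle)

completion order = G, B, F, A, C, D, E, H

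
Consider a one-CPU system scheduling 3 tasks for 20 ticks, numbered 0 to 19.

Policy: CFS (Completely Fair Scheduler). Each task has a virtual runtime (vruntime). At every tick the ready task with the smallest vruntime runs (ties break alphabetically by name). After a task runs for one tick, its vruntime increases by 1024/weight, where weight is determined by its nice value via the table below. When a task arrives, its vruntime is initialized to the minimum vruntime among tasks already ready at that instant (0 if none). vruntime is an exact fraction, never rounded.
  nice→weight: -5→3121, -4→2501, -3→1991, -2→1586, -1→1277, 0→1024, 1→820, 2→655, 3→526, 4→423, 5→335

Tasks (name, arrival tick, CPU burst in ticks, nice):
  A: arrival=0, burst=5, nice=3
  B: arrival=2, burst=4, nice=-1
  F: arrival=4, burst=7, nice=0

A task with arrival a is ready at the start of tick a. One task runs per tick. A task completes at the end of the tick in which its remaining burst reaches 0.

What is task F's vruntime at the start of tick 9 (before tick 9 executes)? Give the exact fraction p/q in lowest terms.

vruntime(F, start of tick 9) = 2248662/335851

t=0: vr[A=0] → run A
t=1: vr[A=512/263] → run A
t=2: vr[A=1024/263 B=1024/263] → run A
t=3: vr[A=1536/263 B=1024/263] → run B
t=4: vr[A=1536/263 B=1576960/335851 F=1576960/335851] → run B
t=5: vr[A=1536/263 B=1846272/335851 F=1576960/335851] → run F
t=6: vr[A=1536/263 B=1846272/335851 F=1912811/335851] → run B
t=7: vr[A=1536/263 B=2115584/335851 F=1912811/335851] → run F
t=8: vr[A=1536/263 B=2115584/335851 F=2248662/335851] → run A
t=9: vr[A=2048/263 B=2115584/335851 F=2248662/335851] → run B
t=10: vr[A=2048/263 F=2248662/335851] → run F
t=11: vr[A=2048/263 F=2584513/335851] → run F
t=12: vr[A=2048/263 F=2920364/335851] → run A
t=13: vr[F=2920364/335851] → run F
t=14: vr[F=3256215/335851] → run F
t=15: vr[F=3592066/335851] → run F
t=16: (idle)
t=17: (idle)
t=18: (idle)
t=19: (idle)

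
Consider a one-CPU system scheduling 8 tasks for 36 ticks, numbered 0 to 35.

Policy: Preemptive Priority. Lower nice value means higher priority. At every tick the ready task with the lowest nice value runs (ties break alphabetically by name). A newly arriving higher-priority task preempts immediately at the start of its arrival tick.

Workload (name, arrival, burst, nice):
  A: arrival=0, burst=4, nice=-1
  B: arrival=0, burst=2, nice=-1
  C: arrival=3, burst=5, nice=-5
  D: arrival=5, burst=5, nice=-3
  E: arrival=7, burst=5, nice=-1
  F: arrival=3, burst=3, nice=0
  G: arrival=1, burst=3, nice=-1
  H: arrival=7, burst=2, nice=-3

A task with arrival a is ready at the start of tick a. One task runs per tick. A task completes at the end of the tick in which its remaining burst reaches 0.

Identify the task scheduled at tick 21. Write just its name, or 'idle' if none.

running at tick 21 = E

t=0: ready={A,B} → run A
t=1: ready={A,B,G} → run A
t=2: ready={A,B,G} → run A
t=3: ready={A,B,C,F,G} → run C
t=4: ready={A,B,C,F,G} → run C
t=5: ready={A,B,C,D,F,G} → run C
t=6: ready={A,B,C,D,F,G} → run C
t=7: ready={A,B,C,D,E,F,G,H} → run C
t=8: ready={A,B,D,E,F,G,H} → run D
t=9: ready={A,B,D,E,F,G,H} → run D
t=10: ready={A,B,D,E,F,G,H} → run D
t=11: ready={A,B,D,E,F,G,H} → run D
t=12: ready={A,B,D,E,F,G,H} → run D
t=13: ready={A,B,E,F,G,H} → run H
t=14: ready={A,B,E,F,G,H} → run H
t=15: ready={A,B,E,F,G} → run A
t=16: ready={B,E,F,G} → run B
t=17: ready={B,E,F,G} → run B
t=18: ready={E,F,G} → run E
t=19: ready={E,F,G} → run E
t=20: ready={E,F,G} → run E
t=21: ready={E,F,G} → run E
t=22: ready={E,F,G} → run E
t=23: ready={F,G} → run G
t=24: ready={F,G} → run G
t=25: ready={F,G} → run G
t=26: ready={F} → run F
t=27: ready={F} → run F
t=28: ready={F} → run F
t=29: (idle)
t=30: (idle)
t=31: (idle)
t=32: (idle)
t=33: (idle)
t=34: (idle)
t=35: (idle)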